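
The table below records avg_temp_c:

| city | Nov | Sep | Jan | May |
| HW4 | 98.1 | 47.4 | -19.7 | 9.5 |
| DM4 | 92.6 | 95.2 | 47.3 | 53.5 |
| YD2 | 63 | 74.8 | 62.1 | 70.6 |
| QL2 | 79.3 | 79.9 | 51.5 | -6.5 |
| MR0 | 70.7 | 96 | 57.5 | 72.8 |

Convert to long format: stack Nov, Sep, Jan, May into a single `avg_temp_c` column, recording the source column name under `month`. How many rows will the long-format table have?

20

5 city values × 4 melted columns = 20 rows.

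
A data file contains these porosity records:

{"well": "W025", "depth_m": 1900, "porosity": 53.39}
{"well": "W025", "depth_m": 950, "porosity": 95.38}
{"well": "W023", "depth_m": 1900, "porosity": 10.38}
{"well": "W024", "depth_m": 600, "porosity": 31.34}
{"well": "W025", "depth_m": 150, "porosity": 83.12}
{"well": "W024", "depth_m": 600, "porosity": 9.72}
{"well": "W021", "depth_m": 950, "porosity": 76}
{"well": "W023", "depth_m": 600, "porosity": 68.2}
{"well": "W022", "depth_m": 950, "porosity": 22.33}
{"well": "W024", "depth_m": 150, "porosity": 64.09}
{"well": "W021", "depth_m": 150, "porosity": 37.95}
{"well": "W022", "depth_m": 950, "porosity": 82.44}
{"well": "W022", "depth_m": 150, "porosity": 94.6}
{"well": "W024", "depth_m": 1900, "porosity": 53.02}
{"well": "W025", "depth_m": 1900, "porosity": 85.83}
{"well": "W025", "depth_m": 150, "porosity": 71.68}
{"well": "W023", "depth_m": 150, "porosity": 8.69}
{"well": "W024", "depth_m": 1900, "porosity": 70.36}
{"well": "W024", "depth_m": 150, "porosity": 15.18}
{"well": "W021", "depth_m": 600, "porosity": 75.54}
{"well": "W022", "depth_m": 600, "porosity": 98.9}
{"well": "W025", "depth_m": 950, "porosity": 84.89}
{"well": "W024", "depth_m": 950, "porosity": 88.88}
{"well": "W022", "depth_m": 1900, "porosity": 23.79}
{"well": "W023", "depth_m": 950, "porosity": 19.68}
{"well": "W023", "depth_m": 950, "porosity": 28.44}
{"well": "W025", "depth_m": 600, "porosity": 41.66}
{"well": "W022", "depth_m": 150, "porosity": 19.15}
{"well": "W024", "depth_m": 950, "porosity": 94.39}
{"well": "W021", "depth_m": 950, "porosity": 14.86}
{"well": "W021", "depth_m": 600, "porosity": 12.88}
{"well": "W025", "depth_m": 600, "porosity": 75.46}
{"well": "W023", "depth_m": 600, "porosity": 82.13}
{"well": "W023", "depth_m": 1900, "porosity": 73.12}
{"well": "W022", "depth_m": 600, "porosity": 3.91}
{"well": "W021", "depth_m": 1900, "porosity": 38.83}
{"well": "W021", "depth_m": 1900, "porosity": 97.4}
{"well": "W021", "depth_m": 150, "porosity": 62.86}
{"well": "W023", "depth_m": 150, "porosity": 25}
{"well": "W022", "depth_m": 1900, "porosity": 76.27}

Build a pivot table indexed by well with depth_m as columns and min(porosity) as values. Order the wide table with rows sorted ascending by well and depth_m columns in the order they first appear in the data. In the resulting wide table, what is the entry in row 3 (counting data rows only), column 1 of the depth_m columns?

With rows sorted ascending by well, row 3 is well=W023. depth_m columns in first-appearance order: 1900, 950, 600, 150; column 1 is 1900.
Long rows with well=W023, depth_m=1900: min(10.38, 73.12) = 10.38.

10.38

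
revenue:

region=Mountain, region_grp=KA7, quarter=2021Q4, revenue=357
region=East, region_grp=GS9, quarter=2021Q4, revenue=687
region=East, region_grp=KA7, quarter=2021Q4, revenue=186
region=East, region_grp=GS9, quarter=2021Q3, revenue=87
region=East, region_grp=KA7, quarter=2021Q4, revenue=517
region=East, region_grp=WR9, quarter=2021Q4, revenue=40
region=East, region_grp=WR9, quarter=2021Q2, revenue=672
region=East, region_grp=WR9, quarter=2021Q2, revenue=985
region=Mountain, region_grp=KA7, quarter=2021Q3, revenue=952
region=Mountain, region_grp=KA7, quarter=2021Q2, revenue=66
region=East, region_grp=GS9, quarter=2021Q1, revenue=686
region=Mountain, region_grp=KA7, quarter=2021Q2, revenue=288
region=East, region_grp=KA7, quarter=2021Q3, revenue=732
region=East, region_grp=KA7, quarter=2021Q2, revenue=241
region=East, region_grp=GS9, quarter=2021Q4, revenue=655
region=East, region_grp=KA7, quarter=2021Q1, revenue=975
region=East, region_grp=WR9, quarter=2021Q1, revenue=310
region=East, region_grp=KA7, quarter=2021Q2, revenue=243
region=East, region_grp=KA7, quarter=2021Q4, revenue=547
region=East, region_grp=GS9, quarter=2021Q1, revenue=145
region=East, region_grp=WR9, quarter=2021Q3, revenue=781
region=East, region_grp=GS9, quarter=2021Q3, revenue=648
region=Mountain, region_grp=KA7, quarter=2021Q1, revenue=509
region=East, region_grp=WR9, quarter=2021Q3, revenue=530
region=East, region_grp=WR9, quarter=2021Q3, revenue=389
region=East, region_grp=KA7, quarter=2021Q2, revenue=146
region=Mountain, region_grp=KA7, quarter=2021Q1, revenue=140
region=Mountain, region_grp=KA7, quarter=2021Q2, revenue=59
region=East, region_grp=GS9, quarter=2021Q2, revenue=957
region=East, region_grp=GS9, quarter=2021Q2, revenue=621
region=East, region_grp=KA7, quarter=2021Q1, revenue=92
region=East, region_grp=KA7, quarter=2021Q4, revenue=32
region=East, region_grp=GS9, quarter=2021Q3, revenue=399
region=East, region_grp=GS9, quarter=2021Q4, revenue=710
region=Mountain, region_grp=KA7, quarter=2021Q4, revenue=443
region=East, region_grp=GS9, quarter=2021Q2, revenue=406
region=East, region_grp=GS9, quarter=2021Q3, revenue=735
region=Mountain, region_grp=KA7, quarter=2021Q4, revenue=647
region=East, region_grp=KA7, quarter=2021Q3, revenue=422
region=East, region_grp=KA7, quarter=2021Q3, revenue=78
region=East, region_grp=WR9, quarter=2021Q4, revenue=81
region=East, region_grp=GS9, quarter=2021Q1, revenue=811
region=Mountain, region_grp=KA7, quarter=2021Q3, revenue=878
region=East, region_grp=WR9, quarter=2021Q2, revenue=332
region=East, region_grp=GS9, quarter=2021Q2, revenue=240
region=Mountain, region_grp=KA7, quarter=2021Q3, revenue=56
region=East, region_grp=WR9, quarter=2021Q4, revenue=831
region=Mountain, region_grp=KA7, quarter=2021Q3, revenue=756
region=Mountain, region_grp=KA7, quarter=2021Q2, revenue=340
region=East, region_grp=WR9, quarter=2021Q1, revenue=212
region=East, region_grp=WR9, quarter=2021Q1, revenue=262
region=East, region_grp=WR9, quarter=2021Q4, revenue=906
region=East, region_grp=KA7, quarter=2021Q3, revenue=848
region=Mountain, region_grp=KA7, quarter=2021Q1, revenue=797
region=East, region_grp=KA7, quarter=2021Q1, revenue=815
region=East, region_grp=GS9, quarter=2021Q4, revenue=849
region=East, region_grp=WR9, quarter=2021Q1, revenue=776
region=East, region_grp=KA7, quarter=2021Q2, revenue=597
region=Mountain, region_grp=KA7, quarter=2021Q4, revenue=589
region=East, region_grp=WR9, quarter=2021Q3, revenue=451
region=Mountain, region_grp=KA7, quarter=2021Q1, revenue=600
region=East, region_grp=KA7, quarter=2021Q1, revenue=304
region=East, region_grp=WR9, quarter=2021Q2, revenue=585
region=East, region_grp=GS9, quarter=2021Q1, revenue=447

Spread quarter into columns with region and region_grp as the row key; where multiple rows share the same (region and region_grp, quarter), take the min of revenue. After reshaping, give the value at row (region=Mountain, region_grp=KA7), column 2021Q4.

Rows with region=Mountain, region_grp=KA7 and quarter=2021Q4: revenue values are 357, 443, 647, 589.
min(357, 443, 647, 589) = 357.

357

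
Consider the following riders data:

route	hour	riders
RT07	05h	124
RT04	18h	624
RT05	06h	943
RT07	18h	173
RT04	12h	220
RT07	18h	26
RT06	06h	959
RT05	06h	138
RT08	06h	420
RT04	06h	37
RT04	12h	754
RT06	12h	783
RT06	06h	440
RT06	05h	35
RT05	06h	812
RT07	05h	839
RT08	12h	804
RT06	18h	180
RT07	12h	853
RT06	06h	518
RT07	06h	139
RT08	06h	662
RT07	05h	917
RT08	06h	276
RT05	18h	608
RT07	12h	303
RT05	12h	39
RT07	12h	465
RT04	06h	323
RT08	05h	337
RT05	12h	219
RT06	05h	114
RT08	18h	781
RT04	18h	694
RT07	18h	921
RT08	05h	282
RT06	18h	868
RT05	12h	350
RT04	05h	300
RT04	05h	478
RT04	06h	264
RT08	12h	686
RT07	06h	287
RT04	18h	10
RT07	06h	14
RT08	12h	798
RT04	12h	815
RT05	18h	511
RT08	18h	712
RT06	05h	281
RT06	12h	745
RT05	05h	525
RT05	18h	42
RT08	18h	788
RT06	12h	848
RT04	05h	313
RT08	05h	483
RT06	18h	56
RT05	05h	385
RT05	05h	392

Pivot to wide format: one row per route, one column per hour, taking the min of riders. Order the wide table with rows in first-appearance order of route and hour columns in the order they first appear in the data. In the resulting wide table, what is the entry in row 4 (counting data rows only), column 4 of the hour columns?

With rows in first-appearance order of route, row 4 is route=RT06. hour columns in first-appearance order: 05h, 18h, 06h, 12h; column 4 is 12h.
Long rows with route=RT06, hour=12h: min(783, 745, 848) = 745.

745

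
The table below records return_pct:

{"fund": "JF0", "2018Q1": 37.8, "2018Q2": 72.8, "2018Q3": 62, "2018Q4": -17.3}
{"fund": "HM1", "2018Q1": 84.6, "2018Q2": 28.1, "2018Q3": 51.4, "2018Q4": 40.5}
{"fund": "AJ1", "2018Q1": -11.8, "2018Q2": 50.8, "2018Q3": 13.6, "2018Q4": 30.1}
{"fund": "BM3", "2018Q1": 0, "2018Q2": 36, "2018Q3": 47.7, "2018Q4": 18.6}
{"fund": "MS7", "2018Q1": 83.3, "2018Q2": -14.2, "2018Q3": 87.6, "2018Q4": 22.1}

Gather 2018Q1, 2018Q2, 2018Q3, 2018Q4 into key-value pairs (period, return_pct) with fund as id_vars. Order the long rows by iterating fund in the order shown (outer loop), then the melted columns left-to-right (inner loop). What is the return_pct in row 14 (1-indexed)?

20 rows total (5 × 4). Row 14: index ⌊(14-1)/4⌋ = 3 into fund → BM3; (14-1) mod 4 = 1 into the melted columns → 2018Q2.
So row 14 is (BM3, 2018Q2, 36); return_pct = 36.

36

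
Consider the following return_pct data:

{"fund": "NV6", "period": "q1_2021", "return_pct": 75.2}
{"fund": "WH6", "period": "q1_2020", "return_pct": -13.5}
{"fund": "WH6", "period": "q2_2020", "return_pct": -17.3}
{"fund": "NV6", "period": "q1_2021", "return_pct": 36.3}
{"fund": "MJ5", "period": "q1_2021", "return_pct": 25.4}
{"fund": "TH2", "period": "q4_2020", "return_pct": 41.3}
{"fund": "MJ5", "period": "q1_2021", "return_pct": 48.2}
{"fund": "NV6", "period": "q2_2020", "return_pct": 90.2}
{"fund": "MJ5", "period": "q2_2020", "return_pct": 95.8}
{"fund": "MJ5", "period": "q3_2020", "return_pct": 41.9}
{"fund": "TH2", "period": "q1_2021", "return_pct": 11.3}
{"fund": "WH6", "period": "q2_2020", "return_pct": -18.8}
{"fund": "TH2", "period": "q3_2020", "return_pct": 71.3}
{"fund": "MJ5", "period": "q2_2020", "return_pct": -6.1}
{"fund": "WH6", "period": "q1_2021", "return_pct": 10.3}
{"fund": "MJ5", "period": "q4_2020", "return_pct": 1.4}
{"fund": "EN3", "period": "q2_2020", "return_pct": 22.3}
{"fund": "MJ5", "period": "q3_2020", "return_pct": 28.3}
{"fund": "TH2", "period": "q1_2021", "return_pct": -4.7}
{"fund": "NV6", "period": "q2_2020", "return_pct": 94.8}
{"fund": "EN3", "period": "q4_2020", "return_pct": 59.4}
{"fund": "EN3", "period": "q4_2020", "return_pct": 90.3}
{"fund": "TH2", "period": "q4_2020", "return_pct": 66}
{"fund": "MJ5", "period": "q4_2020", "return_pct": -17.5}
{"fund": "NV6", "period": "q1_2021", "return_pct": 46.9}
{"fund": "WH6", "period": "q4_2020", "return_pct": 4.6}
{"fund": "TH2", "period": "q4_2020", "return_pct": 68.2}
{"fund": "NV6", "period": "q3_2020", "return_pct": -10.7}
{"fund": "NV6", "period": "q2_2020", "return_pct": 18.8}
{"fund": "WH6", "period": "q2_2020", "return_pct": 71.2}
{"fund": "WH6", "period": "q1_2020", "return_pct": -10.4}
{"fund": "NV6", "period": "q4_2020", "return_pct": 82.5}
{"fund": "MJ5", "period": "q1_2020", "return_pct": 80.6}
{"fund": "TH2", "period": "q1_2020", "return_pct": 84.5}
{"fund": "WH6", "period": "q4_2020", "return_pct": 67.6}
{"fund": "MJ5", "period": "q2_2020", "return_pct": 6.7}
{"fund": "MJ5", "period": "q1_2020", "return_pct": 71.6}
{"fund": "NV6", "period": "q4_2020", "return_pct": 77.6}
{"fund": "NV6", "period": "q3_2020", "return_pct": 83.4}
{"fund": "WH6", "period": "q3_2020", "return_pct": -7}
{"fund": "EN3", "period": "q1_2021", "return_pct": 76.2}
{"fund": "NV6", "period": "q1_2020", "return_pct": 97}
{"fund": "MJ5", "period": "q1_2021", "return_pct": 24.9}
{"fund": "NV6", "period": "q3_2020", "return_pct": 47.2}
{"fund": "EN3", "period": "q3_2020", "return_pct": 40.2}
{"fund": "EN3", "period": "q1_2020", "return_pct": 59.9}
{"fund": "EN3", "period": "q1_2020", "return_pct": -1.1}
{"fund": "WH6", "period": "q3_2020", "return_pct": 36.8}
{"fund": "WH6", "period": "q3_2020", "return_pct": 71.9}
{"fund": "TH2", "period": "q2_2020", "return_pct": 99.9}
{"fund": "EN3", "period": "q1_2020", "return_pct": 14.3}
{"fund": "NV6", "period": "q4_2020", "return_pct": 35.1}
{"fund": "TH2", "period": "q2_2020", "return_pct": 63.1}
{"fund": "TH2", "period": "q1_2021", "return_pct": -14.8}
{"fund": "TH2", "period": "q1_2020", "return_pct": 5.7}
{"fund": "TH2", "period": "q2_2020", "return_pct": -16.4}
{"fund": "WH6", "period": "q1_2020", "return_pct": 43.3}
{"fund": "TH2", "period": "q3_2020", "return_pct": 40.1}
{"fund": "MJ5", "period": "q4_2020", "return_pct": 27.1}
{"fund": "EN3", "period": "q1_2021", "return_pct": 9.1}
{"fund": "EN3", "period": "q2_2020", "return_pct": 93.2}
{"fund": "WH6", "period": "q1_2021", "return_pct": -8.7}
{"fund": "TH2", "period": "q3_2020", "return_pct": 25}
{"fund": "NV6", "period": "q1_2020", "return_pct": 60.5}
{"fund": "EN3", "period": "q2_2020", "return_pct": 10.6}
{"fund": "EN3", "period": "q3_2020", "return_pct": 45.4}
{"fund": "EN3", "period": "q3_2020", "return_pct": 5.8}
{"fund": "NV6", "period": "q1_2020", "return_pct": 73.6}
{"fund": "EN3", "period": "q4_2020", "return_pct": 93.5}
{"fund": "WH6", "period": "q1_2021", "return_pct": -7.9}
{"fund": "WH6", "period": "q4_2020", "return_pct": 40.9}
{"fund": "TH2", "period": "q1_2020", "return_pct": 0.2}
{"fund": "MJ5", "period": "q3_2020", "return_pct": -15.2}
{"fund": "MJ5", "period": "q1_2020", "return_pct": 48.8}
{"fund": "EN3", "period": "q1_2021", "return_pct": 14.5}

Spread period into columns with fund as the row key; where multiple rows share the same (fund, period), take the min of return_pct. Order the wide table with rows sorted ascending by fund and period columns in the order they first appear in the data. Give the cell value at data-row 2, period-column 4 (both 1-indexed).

-17.5

With rows sorted ascending by fund, row 2 is fund=MJ5. period columns in first-appearance order: q1_2021, q1_2020, q2_2020, q4_2020, q3_2020; column 4 is q4_2020.
Long rows with fund=MJ5, period=q4_2020: min(1.4, -17.5, 27.1) = -17.5.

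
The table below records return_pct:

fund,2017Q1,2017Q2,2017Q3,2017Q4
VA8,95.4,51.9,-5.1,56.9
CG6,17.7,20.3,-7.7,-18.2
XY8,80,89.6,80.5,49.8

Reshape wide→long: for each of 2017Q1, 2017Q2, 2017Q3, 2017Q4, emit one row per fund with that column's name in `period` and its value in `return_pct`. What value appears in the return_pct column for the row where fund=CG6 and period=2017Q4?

Unpivoting turns each (fund, wide-column) pair into one long row.
The wide cell at row CG6, column 2017Q4 holds -18.2, so the long row (CG6, 2017Q4) has return_pct=-18.2.

-18.2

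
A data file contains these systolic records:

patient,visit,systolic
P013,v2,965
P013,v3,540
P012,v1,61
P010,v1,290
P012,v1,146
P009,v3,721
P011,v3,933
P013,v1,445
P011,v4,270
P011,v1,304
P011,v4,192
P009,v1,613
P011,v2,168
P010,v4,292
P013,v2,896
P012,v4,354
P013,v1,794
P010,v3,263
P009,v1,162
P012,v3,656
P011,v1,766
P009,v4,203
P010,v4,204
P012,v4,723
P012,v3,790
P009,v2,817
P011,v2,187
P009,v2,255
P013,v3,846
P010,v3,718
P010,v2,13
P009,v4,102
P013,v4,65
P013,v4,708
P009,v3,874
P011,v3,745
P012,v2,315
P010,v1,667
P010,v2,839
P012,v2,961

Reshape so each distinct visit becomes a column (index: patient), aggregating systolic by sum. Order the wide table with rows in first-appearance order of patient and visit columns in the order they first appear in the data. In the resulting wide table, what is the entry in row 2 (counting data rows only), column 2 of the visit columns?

With rows in first-appearance order of patient, row 2 is patient=P012. visit columns in first-appearance order: v2, v3, v1, v4; column 2 is v3.
Long rows with patient=P012, visit=v3: 656 + 790 = 1446.

1446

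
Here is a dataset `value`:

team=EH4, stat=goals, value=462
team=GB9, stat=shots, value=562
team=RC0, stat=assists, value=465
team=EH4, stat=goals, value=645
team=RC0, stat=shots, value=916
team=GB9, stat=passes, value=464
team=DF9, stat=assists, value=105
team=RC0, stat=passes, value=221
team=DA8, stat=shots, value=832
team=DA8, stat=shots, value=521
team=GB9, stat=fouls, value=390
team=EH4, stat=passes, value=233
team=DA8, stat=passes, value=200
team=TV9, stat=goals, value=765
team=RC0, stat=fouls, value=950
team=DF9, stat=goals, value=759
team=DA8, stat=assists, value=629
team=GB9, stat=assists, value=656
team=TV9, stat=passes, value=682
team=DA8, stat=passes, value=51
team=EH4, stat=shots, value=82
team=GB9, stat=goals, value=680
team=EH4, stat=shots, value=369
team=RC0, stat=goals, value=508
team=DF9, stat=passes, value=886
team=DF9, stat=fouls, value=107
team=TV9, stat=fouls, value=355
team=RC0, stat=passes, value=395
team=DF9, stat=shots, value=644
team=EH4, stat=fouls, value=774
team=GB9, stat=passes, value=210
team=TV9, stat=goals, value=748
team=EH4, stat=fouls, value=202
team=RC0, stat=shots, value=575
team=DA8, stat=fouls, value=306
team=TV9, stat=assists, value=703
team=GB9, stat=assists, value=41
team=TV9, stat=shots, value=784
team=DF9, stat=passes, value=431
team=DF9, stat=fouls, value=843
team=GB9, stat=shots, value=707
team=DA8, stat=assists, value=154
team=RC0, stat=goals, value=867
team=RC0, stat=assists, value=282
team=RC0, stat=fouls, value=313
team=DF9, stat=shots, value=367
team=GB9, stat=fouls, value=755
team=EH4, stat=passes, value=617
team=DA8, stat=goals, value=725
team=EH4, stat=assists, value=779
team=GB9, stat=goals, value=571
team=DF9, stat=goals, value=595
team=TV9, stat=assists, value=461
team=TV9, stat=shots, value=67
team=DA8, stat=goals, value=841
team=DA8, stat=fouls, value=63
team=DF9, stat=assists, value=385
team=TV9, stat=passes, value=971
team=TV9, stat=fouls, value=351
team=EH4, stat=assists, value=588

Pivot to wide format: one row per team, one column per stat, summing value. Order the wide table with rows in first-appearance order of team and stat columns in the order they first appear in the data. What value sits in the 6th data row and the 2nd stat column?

With rows in first-appearance order of team, row 6 is team=TV9. stat columns in first-appearance order: goals, shots, assists, passes, fouls; column 2 is shots.
Long rows with team=TV9, stat=shots: 784 + 67 = 851.

851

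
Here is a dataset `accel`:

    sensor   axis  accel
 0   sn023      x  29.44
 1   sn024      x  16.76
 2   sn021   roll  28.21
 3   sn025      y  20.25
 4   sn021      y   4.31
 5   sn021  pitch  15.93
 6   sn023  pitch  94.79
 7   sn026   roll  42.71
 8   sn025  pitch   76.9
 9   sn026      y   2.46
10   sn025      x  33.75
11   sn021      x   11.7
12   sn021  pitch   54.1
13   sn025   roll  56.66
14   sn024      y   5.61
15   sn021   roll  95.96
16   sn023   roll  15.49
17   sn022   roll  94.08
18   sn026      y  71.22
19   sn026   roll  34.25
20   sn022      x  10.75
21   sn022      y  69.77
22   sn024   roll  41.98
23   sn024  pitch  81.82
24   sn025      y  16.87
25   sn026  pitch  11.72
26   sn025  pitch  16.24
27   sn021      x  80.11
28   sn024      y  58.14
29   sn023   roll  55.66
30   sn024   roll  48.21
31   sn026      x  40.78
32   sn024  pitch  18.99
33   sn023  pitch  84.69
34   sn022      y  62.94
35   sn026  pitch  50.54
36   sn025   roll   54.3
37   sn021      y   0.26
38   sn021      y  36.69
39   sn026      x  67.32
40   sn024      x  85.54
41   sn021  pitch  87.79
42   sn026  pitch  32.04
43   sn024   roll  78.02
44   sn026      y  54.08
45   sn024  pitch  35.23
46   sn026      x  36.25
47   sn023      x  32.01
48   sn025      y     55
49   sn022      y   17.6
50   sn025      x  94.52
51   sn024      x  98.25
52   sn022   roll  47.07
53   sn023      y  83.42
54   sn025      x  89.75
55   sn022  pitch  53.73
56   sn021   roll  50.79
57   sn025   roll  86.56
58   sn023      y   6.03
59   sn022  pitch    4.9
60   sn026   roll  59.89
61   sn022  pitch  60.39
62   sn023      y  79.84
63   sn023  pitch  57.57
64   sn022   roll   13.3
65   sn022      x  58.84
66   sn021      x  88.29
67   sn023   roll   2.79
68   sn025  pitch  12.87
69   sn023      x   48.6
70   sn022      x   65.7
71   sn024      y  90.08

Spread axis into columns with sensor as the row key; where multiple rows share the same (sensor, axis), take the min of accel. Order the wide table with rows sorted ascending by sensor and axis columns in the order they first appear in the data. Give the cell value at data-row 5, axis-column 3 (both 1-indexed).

16.87

With rows sorted ascending by sensor, row 5 is sensor=sn025. axis columns in first-appearance order: x, roll, y, pitch; column 3 is y.
Long rows with sensor=sn025, axis=y: min(20.25, 16.87, 55) = 16.87.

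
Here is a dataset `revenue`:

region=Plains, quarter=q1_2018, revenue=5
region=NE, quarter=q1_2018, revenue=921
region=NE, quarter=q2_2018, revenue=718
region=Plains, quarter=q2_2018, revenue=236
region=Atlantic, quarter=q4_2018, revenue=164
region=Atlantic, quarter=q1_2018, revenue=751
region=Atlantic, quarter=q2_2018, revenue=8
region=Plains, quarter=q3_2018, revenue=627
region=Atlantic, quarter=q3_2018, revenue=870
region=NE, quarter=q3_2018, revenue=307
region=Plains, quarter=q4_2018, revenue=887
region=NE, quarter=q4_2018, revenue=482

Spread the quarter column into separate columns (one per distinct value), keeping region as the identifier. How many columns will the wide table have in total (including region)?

1 column for region plus 4 distinct quarter values → 5 columns.

5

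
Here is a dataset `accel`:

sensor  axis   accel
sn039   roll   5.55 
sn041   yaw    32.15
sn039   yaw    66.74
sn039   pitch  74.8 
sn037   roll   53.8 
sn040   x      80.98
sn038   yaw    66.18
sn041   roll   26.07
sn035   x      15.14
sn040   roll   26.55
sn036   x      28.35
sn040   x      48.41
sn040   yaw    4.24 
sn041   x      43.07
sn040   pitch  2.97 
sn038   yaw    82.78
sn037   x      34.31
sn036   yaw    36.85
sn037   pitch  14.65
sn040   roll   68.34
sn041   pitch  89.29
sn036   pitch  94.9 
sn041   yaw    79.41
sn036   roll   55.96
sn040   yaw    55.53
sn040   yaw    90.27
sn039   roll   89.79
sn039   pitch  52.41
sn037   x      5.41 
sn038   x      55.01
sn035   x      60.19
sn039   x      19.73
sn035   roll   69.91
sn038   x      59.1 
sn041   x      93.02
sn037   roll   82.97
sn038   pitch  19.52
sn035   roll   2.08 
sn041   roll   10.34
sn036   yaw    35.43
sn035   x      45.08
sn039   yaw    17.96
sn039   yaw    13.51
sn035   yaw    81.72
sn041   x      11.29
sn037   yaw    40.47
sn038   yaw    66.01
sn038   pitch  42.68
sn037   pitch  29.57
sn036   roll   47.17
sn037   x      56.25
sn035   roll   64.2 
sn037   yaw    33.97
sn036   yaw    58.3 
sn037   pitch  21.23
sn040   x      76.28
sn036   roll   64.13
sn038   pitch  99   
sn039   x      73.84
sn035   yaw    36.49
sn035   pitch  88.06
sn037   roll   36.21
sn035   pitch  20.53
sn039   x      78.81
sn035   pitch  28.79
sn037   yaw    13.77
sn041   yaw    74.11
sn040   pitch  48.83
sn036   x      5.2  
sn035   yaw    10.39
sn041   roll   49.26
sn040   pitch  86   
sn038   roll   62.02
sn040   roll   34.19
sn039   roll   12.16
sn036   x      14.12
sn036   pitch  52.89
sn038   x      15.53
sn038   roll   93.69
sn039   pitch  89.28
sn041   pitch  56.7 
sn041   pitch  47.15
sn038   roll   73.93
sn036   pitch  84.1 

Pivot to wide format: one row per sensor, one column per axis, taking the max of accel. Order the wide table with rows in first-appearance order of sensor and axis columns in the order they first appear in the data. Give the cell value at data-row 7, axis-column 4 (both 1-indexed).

28.35

With rows in first-appearance order of sensor, row 7 is sensor=sn036. axis columns in first-appearance order: roll, yaw, pitch, x; column 4 is x.
Long rows with sensor=sn036, axis=x: max(28.35, 5.2, 14.12) = 28.35.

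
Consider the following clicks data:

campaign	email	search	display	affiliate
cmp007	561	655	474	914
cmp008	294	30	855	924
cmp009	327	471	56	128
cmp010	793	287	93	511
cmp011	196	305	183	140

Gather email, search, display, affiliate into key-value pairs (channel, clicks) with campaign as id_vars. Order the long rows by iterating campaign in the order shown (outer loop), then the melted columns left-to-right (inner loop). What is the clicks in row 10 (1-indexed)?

471

20 rows total (5 × 4). Row 10: index ⌊(10-1)/4⌋ = 2 into campaign → cmp009; (10-1) mod 4 = 1 into the melted columns → search.
So row 10 is (cmp009, search, 471); clicks = 471.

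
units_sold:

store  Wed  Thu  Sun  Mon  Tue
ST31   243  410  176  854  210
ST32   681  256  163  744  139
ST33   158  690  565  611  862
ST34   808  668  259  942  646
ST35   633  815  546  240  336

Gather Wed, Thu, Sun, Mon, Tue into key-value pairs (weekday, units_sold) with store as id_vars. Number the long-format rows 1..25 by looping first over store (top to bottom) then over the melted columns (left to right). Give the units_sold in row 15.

862

25 rows total (5 × 5). Row 15: index ⌊(15-1)/5⌋ = 2 into store → ST33; (15-1) mod 5 = 4 into the melted columns → Tue.
So row 15 is (ST33, Tue, 862); units_sold = 862.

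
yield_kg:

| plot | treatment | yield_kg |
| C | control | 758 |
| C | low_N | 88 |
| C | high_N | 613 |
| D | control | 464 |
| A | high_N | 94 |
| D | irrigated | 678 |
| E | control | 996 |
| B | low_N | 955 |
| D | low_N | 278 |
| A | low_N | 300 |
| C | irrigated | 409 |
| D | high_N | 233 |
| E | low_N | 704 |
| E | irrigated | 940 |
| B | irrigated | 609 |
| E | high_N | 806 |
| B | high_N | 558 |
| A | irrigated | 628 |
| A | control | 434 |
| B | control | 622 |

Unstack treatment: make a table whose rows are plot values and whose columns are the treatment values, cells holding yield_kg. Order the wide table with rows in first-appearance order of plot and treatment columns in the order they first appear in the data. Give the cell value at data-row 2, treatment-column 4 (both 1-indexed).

678

With rows in first-appearance order of plot, row 2 is plot=D. treatment columns in first-appearance order: control, low_N, high_N, irrigated; column 4 is irrigated.
Long rows with plot=D, treatment=irrigated: yield_kg = 678.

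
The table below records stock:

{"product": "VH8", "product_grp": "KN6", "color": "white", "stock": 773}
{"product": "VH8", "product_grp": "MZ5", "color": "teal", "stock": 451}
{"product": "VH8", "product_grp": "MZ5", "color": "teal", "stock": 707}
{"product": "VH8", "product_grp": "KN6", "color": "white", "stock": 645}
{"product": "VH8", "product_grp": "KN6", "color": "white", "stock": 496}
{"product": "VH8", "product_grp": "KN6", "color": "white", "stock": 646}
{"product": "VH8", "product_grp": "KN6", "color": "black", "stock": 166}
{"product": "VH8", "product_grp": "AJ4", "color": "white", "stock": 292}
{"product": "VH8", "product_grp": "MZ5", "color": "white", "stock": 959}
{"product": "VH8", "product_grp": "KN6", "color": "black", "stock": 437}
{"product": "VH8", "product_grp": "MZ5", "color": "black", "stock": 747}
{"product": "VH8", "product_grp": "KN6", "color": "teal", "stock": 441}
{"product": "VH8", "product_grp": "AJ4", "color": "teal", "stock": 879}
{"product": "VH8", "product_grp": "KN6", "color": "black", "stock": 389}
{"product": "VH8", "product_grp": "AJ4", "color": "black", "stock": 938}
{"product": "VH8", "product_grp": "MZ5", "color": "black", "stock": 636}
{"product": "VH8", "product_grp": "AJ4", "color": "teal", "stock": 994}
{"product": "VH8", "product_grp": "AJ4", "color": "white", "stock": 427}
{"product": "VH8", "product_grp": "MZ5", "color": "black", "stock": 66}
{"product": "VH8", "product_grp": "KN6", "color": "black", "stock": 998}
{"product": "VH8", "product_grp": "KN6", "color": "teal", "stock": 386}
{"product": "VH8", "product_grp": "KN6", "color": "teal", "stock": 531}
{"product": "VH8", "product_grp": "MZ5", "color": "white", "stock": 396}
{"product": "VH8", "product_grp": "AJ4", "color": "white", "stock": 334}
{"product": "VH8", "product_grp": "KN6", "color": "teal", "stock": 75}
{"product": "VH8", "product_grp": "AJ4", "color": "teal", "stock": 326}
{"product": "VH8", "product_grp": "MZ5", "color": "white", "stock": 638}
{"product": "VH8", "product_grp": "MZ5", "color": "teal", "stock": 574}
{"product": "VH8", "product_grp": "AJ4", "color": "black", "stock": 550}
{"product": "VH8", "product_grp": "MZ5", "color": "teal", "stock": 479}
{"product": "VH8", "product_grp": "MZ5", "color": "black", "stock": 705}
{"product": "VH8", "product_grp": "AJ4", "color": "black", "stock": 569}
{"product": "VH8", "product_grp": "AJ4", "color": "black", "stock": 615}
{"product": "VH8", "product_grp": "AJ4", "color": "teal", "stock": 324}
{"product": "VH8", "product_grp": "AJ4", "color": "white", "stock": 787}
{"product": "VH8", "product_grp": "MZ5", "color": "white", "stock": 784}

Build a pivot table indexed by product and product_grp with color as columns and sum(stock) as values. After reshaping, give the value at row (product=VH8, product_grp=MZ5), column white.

Rows with product=VH8, product_grp=MZ5 and color=white: stock values are 959, 396, 638, 784.
959 + 396 + 638 + 784 = 2777.

2777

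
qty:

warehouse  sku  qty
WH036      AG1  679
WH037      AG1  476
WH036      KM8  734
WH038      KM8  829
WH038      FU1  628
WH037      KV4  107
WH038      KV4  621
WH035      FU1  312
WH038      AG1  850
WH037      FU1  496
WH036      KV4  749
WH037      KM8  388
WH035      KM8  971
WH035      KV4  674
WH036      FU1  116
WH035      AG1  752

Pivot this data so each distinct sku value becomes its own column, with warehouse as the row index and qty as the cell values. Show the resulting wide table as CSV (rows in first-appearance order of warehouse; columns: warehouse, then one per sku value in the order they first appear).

warehouse,AG1,KM8,FU1,KV4
WH036,679,734,116,749
WH037,476,388,496,107
WH038,850,829,628,621
WH035,752,971,312,674

Columns: warehouse plus the 4 distinct sku values (AG1, KM8, FU1, KV4).
For example, row WH036 column AG1 takes qty=679 from the long row (WH036, AG1).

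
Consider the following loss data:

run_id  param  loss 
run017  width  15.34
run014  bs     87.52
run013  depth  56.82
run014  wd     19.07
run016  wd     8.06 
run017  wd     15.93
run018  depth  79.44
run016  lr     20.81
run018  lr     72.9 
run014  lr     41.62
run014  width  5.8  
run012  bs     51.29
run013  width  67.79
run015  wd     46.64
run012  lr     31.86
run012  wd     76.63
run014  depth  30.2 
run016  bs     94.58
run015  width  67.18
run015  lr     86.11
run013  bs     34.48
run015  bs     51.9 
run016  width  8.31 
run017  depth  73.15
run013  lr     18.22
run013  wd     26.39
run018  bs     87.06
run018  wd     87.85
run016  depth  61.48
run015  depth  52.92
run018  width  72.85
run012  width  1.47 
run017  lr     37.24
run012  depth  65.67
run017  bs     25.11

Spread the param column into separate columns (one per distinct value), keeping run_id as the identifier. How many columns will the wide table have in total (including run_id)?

6

1 column for run_id plus 5 distinct param values → 6 columns.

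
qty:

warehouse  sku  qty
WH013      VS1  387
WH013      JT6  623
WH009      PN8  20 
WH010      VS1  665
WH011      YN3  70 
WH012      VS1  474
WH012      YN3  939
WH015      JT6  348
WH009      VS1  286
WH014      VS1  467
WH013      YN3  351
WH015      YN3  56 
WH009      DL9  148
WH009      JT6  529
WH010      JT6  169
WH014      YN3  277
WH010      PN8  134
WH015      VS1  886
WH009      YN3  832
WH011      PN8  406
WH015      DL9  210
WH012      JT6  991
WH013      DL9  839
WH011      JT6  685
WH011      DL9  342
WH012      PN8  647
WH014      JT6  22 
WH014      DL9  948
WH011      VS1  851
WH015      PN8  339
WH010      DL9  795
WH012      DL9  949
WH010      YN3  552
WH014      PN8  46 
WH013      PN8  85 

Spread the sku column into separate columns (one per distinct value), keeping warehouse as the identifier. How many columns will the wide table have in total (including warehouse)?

6

1 column for warehouse plus 5 distinct sku values → 6 columns.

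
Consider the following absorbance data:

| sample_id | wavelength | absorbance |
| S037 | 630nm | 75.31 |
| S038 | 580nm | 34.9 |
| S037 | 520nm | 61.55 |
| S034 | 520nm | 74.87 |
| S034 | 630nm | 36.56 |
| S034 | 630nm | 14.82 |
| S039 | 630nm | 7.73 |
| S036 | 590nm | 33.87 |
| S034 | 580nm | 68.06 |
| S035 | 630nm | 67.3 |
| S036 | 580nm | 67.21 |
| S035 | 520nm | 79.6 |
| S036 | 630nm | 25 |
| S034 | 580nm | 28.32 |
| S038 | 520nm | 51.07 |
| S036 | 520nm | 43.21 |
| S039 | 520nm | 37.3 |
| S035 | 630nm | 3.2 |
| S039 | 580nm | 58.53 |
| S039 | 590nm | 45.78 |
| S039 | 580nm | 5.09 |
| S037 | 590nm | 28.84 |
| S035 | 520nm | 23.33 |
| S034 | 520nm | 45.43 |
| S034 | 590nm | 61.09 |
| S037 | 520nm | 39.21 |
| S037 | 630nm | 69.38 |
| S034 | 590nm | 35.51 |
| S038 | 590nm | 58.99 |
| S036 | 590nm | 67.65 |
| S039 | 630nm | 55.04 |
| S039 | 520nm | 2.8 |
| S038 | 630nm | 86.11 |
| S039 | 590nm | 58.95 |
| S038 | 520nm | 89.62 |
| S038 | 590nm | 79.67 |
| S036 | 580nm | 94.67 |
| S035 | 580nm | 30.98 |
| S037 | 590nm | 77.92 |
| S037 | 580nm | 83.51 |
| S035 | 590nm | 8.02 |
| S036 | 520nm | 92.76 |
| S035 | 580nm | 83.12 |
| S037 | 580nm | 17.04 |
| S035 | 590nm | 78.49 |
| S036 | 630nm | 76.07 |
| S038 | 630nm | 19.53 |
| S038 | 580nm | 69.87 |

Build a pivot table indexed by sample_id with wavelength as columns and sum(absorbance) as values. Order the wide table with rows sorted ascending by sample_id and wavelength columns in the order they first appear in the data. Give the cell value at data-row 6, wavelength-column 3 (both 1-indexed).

40.1

With rows sorted ascending by sample_id, row 6 is sample_id=S039. wavelength columns in first-appearance order: 630nm, 580nm, 520nm, 590nm; column 3 is 520nm.
Long rows with sample_id=S039, wavelength=520nm: 37.3 + 2.8 = 40.1.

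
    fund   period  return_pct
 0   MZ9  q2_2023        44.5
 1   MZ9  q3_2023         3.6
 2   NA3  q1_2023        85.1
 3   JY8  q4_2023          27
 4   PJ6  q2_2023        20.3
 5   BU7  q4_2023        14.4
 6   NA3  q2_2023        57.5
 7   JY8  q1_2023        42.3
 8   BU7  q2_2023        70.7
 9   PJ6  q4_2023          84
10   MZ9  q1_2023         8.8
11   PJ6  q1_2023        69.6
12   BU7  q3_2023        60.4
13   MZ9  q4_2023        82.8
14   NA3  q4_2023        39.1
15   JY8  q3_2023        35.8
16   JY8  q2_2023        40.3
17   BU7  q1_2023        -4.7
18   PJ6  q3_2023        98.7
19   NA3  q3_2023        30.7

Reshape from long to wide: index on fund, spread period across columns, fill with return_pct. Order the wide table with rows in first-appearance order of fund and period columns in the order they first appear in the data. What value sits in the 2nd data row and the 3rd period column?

85.1

With rows in first-appearance order of fund, row 2 is fund=NA3. period columns in first-appearance order: q2_2023, q3_2023, q1_2023, q4_2023; column 3 is q1_2023.
Long rows with fund=NA3, period=q1_2023: return_pct = 85.1.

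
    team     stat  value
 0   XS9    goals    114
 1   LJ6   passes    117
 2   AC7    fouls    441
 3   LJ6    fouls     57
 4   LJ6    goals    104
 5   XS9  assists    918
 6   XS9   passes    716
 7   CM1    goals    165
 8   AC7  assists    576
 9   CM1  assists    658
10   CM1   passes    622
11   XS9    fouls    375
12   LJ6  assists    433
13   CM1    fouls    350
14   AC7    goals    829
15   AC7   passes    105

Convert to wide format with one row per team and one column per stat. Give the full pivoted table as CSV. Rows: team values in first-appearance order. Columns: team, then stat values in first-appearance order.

team,goals,passes,fouls,assists
XS9,114,716,375,918
LJ6,104,117,57,433
AC7,829,105,441,576
CM1,165,622,350,658

Columns: team plus the 4 distinct stat values (goals, passes, fouls, assists).
For example, row XS9 column goals takes value=114 from the long row (XS9, goals).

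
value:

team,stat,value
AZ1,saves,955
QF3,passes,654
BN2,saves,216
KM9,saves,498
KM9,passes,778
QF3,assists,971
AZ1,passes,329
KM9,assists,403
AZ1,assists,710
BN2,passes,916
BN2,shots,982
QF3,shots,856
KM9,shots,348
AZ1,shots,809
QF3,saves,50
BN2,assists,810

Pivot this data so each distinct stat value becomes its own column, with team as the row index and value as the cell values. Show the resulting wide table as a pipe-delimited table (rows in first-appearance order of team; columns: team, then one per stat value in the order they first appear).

| team | saves | passes | assists | shots |
| AZ1 | 955 | 329 | 710 | 809 |
| QF3 | 50 | 654 | 971 | 856 |
| BN2 | 216 | 916 | 810 | 982 |
| KM9 | 498 | 778 | 403 | 348 |

Columns: team plus the 4 distinct stat values (saves, passes, assists, shots).
For example, row AZ1 column saves takes value=955 from the long row (AZ1, saves).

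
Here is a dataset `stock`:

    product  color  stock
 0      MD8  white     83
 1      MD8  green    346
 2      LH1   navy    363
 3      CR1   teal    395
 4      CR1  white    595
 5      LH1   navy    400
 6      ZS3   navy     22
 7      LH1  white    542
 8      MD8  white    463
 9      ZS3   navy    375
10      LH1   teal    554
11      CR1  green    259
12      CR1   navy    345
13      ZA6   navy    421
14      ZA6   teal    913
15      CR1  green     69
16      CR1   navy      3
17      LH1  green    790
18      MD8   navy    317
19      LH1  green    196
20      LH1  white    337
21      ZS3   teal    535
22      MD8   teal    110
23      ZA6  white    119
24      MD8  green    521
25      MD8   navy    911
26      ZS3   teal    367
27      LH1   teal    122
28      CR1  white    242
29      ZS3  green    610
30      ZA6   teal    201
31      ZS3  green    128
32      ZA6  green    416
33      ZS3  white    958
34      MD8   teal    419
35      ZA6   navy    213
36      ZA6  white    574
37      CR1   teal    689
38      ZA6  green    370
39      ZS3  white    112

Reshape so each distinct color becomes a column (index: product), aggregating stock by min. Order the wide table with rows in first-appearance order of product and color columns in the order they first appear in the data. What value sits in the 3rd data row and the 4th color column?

395

With rows in first-appearance order of product, row 3 is product=CR1. color columns in first-appearance order: white, green, navy, teal; column 4 is teal.
Long rows with product=CR1, color=teal: min(395, 689) = 395.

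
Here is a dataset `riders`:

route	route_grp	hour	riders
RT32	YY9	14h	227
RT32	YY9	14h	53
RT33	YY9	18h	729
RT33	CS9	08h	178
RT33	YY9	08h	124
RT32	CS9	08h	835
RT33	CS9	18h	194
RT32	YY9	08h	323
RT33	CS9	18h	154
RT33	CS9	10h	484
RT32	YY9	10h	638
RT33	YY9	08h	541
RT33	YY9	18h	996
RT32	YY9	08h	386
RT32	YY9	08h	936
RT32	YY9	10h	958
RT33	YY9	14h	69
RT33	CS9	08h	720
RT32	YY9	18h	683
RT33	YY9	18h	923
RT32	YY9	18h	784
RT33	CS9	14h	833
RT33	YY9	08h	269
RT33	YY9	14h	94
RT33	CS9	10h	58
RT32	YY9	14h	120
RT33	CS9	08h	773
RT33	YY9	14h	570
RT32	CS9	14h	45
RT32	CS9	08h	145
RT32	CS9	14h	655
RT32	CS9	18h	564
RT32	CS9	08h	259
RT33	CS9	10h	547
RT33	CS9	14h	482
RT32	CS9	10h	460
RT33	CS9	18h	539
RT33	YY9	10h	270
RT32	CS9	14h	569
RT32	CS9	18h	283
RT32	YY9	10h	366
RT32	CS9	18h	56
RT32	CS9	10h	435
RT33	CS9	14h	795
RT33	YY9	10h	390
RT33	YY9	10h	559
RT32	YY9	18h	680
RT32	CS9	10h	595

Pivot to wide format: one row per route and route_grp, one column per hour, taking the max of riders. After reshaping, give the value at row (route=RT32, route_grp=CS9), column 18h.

564

Rows with route=RT32, route_grp=CS9 and hour=18h: riders values are 564, 283, 56.
max(564, 283, 56) = 564.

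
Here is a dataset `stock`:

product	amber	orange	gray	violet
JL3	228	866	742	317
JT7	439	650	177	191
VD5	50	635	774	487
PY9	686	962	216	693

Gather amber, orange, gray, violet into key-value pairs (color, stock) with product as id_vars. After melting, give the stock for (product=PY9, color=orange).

962

Unpivoting turns each (product, wide-column) pair into one long row.
The wide cell at row PY9, column orange holds 962, so the long row (PY9, orange) has stock=962.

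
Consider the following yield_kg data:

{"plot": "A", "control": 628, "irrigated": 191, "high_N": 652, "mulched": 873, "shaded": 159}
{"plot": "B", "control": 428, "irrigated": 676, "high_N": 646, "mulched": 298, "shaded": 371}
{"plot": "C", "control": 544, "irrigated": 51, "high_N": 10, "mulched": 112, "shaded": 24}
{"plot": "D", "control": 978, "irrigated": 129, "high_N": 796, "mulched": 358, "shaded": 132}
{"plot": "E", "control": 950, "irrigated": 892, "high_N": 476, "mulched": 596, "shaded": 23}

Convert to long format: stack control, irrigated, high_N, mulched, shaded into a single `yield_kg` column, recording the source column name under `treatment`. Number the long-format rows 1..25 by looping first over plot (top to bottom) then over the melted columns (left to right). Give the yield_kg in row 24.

596

25 rows total (5 × 5). Row 24: index ⌊(24-1)/5⌋ = 4 into plot → E; (24-1) mod 5 = 3 into the melted columns → mulched.
So row 24 is (E, mulched, 596); yield_kg = 596.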